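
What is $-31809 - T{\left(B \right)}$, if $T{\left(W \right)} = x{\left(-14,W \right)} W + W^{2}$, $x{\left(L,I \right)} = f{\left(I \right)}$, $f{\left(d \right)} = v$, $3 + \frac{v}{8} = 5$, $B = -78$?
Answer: $-36645$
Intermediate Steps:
$v = 16$ ($v = -24 + 8 \cdot 5 = -24 + 40 = 16$)
$f{\left(d \right)} = 16$
$x{\left(L,I \right)} = 16$
$T{\left(W \right)} = W^{2} + 16 W$ ($T{\left(W \right)} = 16 W + W^{2} = W^{2} + 16 W$)
$-31809 - T{\left(B \right)} = -31809 - - 78 \left(16 - 78\right) = -31809 - \left(-78\right) \left(-62\right) = -31809 - 4836 = -36645$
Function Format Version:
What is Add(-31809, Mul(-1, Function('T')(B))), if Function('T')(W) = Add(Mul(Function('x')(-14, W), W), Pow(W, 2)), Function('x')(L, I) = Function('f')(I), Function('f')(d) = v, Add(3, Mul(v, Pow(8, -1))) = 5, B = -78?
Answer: -36645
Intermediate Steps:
v = 16 (v = Add(-24, Mul(8, 5)) = Add(-24, 40) = 16)
Function('f')(d) = 16
Function('x')(L, I) = 16
Function('T')(W) = Add(Pow(W, 2), Mul(16, W)) (Function('T')(W) = Add(Mul(16, W), Pow(W, 2)) = Add(Pow(W, 2), Mul(16, W)))
Add(-31809, Mul(-1, Function('T')(B))) = Add(-31809, Mul(-1, Mul(-78, Add(16, -78)))) = Add(-31809, Mul(-1, Mul(-78, -62))) = Add(-31809, Mul(-1, 4836)) = Add(-31809, -4836) = -36645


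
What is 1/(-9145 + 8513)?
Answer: -1/632 ≈ -0.0015823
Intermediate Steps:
1/(-9145 + 8513) = 1/(-632) = -1/632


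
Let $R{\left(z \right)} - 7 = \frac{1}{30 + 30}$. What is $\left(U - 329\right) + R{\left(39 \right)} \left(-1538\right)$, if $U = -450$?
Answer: $- \frac{347119}{30} \approx -11571.0$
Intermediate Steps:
$R{\left(z \right)} = \frac{421}{60}$ ($R{\left(z \right)} = 7 + \frac{1}{30 + 30} = 7 + \frac{1}{60} = \frac{421}{60}$)
$\left(U - 329\right) + R{\left(39 \right)} \left(-1538\right) = \left(-450 - 329\right) + \frac{421}{60} \left(-1538\right) = \left(-450 - 329\right) - \frac{323749}{30} = -779 - \frac{323749}{30} = - \frac{347119}{30}$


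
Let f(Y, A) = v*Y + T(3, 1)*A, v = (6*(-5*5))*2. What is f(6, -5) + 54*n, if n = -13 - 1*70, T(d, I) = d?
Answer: -6297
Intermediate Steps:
n = -83 (n = -13 - 70 = -83)
v = -300 (v = (6*(-25))*2 = -150*2 = -300)
f(Y, A) = -300*Y + 3*A
f(6, -5) + 54*n = (-300*6 + 3*(-5)) + 54*(-83) = (-1800 - 15) - 4482 = -1815 - 4482 = -6297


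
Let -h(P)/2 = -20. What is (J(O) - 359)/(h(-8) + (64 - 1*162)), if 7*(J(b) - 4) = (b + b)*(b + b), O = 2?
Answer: 2469/406 ≈ 6.0813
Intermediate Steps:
h(P) = 40 (h(P) = -2*(-20) = 40)
J(b) = 4 + 4*b²/7 (J(b) = 4 + ((b + b)*(b + b))/7 = 4 + ((2*b)*(2*b))/7 = 4 + (4*b²)/7 = 4 + 4*b²/7)
(J(O) - 359)/(h(-8) + (64 - 1*162)) = ((4 + (4/7)*2²) - 359)/(40 + (64 - 1*162)) = ((4 + (4/7)*4) - 359)/(40 + (64 - 162)) = ((4 + 16/7) - 359)/(40 - 98) = (44/7 - 359)/(-58) = -2469/7*(-1/58) = 2469/406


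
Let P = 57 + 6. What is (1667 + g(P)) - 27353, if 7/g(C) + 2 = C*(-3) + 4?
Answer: -4803289/187 ≈ -25686.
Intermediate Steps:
P = 63
g(C) = 7/(2 - 3*C) (g(C) = 7/(-2 + (C*(-3) + 4)) = 7/(-2 + (-3*C + 4)) = 7/(-2 + (4 - 3*C)) = 7/(2 - 3*C))
(1667 + g(P)) - 27353 = (1667 - 7/(-2 + 3*63)) - 27353 = (1667 - 7/(-2 + 189)) - 27353 = (1667 - 7/187) - 27353 = 311722/187 - 27353 = -4803289/187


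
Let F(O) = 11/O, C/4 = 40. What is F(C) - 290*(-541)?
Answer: 25102411/160 ≈ 1.5689e+5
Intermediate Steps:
C = 160 (C = 4*40 = 160)
F(C) - 290*(-541) = 11/160 - 290*(-541) = 11*(1/160) + 156890 = 11/160 + 156890 = 25102411/160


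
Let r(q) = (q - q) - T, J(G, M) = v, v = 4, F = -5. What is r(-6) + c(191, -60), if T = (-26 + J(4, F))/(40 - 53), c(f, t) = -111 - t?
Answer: -685/13 ≈ -52.692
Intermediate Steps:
J(G, M) = 4
T = 22/13 (T = (-26 + 4)/(40 - 53) = -22/(-13) = -22*(-1/13) = 22/13 ≈ 1.6923)
r(q) = -22/13 (r(q) = (q - q) - 1*22/13 = 0 - 22/13 = -22/13)
r(-6) + c(191, -60) = -22/13 + (-111 - 1*(-60)) = -22/13 + (-111 + 60) = -22/13 - 51 = -685/13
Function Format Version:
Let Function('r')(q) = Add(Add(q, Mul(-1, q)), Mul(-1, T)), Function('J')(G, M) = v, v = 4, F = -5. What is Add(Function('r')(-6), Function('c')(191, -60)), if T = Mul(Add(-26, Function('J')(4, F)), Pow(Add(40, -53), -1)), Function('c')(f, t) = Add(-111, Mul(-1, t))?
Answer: Rational(-685, 13) ≈ -52.692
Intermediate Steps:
Function('J')(G, M) = 4
T = Rational(22, 13) (T = Mul(Add(-26, 4), Pow(Add(40, -53), -1)) = Mul(-22, Pow(-13, -1)) = Mul(-22, Rational(-1, 13)) = Rational(22, 13) ≈ 1.6923)
Function('r')(q) = Rational(-22, 13) (Function('r')(q) = Add(Add(q, Mul(-1, q)), Mul(-1, Rational(22, 13))) = Add(0, Rational(-22, 13)) = Rational(-22, 13))
Add(Function('r')(-6), Function('c')(191, -60)) = Add(Rational(-22, 13), Add(-111, Mul(-1, -60))) = Add(Rational(-22, 13), Add(-111, 60)) = Add(Rational(-22, 13), -51) = Rational(-685, 13)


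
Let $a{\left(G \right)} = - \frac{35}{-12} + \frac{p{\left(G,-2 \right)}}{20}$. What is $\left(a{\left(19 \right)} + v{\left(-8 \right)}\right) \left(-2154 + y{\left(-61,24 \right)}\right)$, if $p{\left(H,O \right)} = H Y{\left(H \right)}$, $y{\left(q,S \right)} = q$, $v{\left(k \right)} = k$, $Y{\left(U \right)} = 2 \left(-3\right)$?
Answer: $\frac{286621}{12} \approx 23885.0$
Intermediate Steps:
$Y{\left(U \right)} = -6$
$p{\left(H,O \right)} = - 6 H$ ($p{\left(H,O \right)} = H \left(-6\right) = - 6 H$)
$a{\left(G \right)} = \frac{35}{12} - \frac{3 G}{10}$ ($a{\left(G \right)} = - \frac{35}{-12} + \frac{\left(-6\right) G}{20} = \left(-35\right) \left(- \frac{1}{12}\right) + - 6 G \frac{1}{20} = \frac{35}{12} - \frac{3 G}{10}$)
$\left(a{\left(19 \right)} + v{\left(-8 \right)}\right) \left(-2154 + y{\left(-61,24 \right)}\right) = \left(\left(\frac{35}{12} - \frac{57}{10}\right) - 8\right) \left(-2154 - 61\right) = \left(\left(\frac{35}{12} - \frac{57}{10}\right) - 8\right) \left(-2215\right) = \left(- \frac{167}{60} - 8\right) \left(-2215\right) = \left(- \frac{647}{60}\right) \left(-2215\right) = \frac{286621}{12}$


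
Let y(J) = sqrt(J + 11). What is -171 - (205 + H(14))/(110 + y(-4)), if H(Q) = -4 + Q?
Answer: -2091553/12093 + 215*sqrt(7)/12093 ≈ -172.91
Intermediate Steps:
y(J) = sqrt(11 + J)
-171 - (205 + H(14))/(110 + y(-4)) = -171 - (205 + (-4 + 14))/(110 + sqrt(11 - 4)) = -171 - (205 + 10)/(110 + sqrt(7)) = -171 - 215/(110 + sqrt(7))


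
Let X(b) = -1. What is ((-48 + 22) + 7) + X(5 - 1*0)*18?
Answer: -37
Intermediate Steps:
((-48 + 22) + 7) + X(5 - 1*0)*18 = ((-48 + 22) + 7) - 1*18 = (-26 + 7) - 18 = -19 - 18 = -37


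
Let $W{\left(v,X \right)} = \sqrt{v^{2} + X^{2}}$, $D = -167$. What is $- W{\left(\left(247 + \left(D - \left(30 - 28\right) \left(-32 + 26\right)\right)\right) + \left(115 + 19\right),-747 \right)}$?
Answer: $- \sqrt{609085} \approx -780.44$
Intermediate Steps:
$W{\left(v,X \right)} = \sqrt{X^{2} + v^{2}}$
$- W{\left(\left(247 + \left(D - \left(30 - 28\right) \left(-32 + 26\right)\right)\right) + \left(115 + 19\right),-747 \right)} = - \sqrt{\left(-747\right)^{2} + \left(\left(247 - \left(167 + \left(30 - 28\right) \left(-32 + 26\right)\right)\right) + \left(115 + 19\right)\right)^{2}} = - \sqrt{558009 + \left(\left(247 - \left(167 + 2 \left(-6\right)\right)\right) + 134\right)^{2}} = - \sqrt{558009 + \left(\left(247 - 155\right) + 134\right)^{2}} = - \sqrt{558009 + \left(92 + 134\right)^{2}} = - \sqrt{558009 + 226^{2}} = - \sqrt{558009 + 51076} = - \sqrt{609085}$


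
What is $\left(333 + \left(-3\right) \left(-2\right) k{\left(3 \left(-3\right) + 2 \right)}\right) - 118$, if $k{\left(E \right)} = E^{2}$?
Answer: $509$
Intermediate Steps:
$\left(333 + \left(-3\right) \left(-2\right) k{\left(3 \left(-3\right) + 2 \right)}\right) - 118 = \left(333 + \left(-3\right) \left(-2\right) \left(3 \left(-3\right) + 2\right)^{2}\right) - 118 = \left(333 + 6 \left(-9 + 2\right)^{2}\right) - 118 = \left(333 + 6 \left(-7\right)^{2}\right) - 118 = \left(333 + 6 \cdot 49\right) - 118 = \left(333 + 294\right) - 118 = 627 - 118 = 509$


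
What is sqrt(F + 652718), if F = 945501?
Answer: sqrt(1598219) ≈ 1264.2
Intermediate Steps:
sqrt(F + 652718) = sqrt(945501 + 652718) = sqrt(1598219)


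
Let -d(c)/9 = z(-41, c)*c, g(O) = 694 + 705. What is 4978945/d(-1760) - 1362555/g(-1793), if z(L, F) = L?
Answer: -178372652651/181713312 ≈ -981.62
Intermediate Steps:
g(O) = 1399
d(c) = 369*c (d(c) = -(-369)*c = 369*c)
4978945/d(-1760) - 1362555/g(-1793) = 4978945/((369*(-1760))) - 1362555/1399 = 4978945/(-649440) - 1362555*1/1399 = 4978945*(-1/649440) - 1362555/1399 = -995789/129888 - 1362555/1399 = -178372652651/181713312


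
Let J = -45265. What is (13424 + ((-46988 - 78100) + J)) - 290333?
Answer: -447262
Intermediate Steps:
(13424 + ((-46988 - 78100) + J)) - 290333 = (13424 + ((-46988 - 78100) - 45265)) - 290333 = (13424 + (-125088 - 45265)) - 290333 = (13424 - 170353) - 290333 = -156929 - 290333 = -447262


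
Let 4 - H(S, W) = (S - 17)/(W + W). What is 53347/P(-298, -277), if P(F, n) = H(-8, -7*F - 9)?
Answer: 221603438/16641 ≈ 13317.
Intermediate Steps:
H(S, W) = 4 - (-17 + S)/(2*W) (H(S, W) = 4 - (S - 17)/(W + W) = 4 - (-17 + S)/(2*W))
P(F, n) = (-47 - 56*F)/(2*(-9 - 7*F)) (P(F, n) = (17 - 1*(-8) + 8*(-7*F - 9))/(2*(-7*F - 9)) = (17 + 8 + 8*(-9 - 7*F))/(2*(-9 - 7*F)) = (17 + 8 + (-72 - 56*F))/(2*(-9 - 7*F)) = (-47 - 56*F)/(2*(-9 - 7*F)))
53347/P(-298, -277) = 53347/(((47 + 56*(-298))/(2*(9 + 7*(-298))))) = 53347/(((47 - 16688)/(2*(9 - 2086)))) = 53347/(((½)*(-16641)/(-2077))) = 53347/(((½)*(-1/2077)*(-16641))) = 53347/(16641/4154) = 53347*(4154/16641) = 221603438/16641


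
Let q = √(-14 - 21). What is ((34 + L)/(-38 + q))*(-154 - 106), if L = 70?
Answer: 1027520/1479 + 27040*I*√35/1479 ≈ 694.74 + 108.16*I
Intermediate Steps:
q = I*√35 (q = √(-35) = I*√35 ≈ 5.9161*I)
((34 + L)/(-38 + q))*(-154 - 106) = ((34 + 70)/(-38 + I*√35))*(-154 - 106) = (104/(-38 + I*√35))*(-260) = -27040/(-38 + I*√35)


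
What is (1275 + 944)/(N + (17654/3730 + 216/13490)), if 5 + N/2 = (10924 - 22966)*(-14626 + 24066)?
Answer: -5582748815/571993914980543 ≈ -9.7602e-6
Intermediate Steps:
N = -227352970 (N = -10 + 2*((10924 - 22966)*(-14626 + 24066)) = -10 + 2*(-12042*9440) = -10 + 2*(-113676480) = -10 - 227352960 = -227352970)
(1275 + 944)/(N + (17654/3730 + 216/13490)) = (1275 + 944)/(-227352970 + (17654/3730 + 216/13490)) = 2219/(-227352970 + (17654*(1/3730) + 216*(1/13490))) = 2219/(-227352970 + (8827/1865 + 108/6745)) = 2219/(-227352970 + 11947907/2515885) = 2219/(-571993914980543/2515885) = 2219*(-2515885/571993914980543) = -5582748815/571993914980543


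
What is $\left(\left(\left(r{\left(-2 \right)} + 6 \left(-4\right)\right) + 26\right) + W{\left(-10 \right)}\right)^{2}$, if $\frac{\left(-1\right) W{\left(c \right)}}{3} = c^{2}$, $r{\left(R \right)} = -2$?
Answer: $90000$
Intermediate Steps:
$W{\left(c \right)} = - 3 c^{2}$
$\left(\left(\left(r{\left(-2 \right)} + 6 \left(-4\right)\right) + 26\right) + W{\left(-10 \right)}\right)^{2} = \left(\left(\left(-2 + 6 \left(-4\right)\right) + 26\right) - 3 \left(-10\right)^{2}\right)^{2} = \left(\left(\left(-2 - 24\right) + 26\right) - 300\right)^{2} = \left(\left(-26 + 26\right) - 300\right)^{2} = \left(0 - 300\right)^{2} = \left(-300\right)^{2} = 90000$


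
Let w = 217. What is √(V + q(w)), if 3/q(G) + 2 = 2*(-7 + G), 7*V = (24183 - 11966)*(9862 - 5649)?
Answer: √62951580319474/2926 ≈ 2711.6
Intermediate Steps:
V = 51470221/7 (V = ((24183 - 11966)*(9862 - 5649))/7 = (12217*4213)/7 = (⅐)*51470221 = 51470221/7 ≈ 7.3529e+6)
q(G) = 3/(-16 + 2*G) (q(G) = 3/(-2 + 2*(-7 + G)) = 3/(-2 + (-14 + 2*G)) = 3/(-16 + 2*G))
√(V + q(w)) = √(51470221/7 + 3/(2*(-8 + 217))) = √(51470221/7 + (3/2)/209) = √(51470221/7 + (3/2)*(1/209)) = √(51470221/7 + 3/418) = √(21514552399/2926) = √62951580319474/2926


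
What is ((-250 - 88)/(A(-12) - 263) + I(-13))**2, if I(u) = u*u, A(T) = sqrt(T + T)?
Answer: 28561*(1060*sqrt(6) + 70201*I)/(1052*sqrt(6) + 69145*I) ≈ 28997.0 + 8.1502*I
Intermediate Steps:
A(T) = sqrt(2)*sqrt(T) (A(T) = sqrt(2*T) = sqrt(2)*sqrt(T))
I(u) = u**2
((-250 - 88)/(A(-12) - 263) + I(-13))**2 = ((-250 - 88)/(sqrt(2)*sqrt(-12) - 263) + (-13)**2)**2 = (-338/(sqrt(2)*(2*I*sqrt(3)) - 263) + 169)**2 = (-338/(2*I*sqrt(6) - 263) + 169)**2 = (-338/(-263 + 2*I*sqrt(6)) + 169)**2 = (169 - 338/(-263 + 2*I*sqrt(6)))**2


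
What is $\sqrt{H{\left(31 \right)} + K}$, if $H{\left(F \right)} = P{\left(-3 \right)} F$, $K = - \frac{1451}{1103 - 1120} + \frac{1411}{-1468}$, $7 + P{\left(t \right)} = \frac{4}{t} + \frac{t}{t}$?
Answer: $\frac{i \sqrt{200304636033}}{37434} \approx 11.956 i$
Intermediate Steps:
$P{\left(t \right)} = -6 + \frac{4}{t}$ ($P{\left(t \right)} = -7 + \left(\frac{4}{t} + \frac{t}{t}\right) = -7 + \left(\frac{4}{t} + 1\right) = -7 + \left(1 + \frac{4}{t}\right) = -6 + \frac{4}{t}$)
$K = \frac{2106081}{24956}$ ($K = - \frac{1451}{-17} + 1411 \left(- \frac{1}{1468}\right) = \left(-1451\right) \left(- \frac{1}{17}\right) - \frac{1411}{1468} = \frac{1451}{17} - \frac{1411}{1468} = \frac{2106081}{24956} \approx 84.392$)
$H{\left(F \right)} = - \frac{22 F}{3}$ ($H{\left(F \right)} = \left(-6 + \frac{4}{-3}\right) F = \left(-6 + 4 \left(- \frac{1}{3}\right)\right) F = \left(-6 - \frac{4}{3}\right) F = - \frac{22 F}{3}$)
$\sqrt{H{\left(31 \right)} + K} = \sqrt{\left(- \frac{22}{3}\right) 31 + \frac{2106081}{24956}} = \sqrt{- \frac{682}{3} + \frac{2106081}{24956}} = \sqrt{- \frac{10701749}{74868}} = \frac{i \sqrt{200304636033}}{37434}$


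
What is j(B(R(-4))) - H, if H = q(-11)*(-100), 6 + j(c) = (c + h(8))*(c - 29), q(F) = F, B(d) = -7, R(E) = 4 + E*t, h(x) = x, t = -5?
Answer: -1142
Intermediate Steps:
R(E) = 4 - 5*E (R(E) = 4 + E*(-5) = 4 - 5*E)
j(c) = -6 + (-29 + c)*(8 + c) (j(c) = -6 + (c + 8)*(c - 29) = -6 + (8 + c)*(-29 + c) = -6 + (-29 + c)*(8 + c))
H = 1100 (H = -11*(-100) = 1100)
j(B(R(-4))) - H = (-238 + (-7)² - 21*(-7)) - 1*1100 = (-238 + 49 + 147) - 1100 = -42 - 1100 = -1142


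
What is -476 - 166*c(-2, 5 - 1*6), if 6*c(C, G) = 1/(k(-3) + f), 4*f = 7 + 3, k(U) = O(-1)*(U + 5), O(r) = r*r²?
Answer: -1594/3 ≈ -531.33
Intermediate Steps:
O(r) = r³
k(U) = -5 - U (k(U) = (-1)³*(U + 5) = -(5 + U) = -5 - U)
f = 5/2 (f = (7 + 3)/4 = (¼)*10 = 5/2 ≈ 2.5000)
c(C, G) = ⅓ (c(C, G) = 1/(6*((-5 - 1*(-3)) + 5/2)) = 1/(6*((-5 + 3) + 5/2)) = 1/(6*(-2 + 5/2)) = 1/(6*(½)) = (⅙)*2 = ⅓)
-476 - 166*c(-2, 5 - 1*6) = -476 - 166*⅓ = -476 - 166/3 = -1594/3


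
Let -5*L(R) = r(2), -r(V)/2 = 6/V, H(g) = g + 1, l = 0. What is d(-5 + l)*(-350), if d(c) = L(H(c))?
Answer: -420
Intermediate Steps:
H(g) = 1 + g
r(V) = -12/V
L(R) = 6/5 (L(R) = -(-12)/(5*2) = -1/5*(-6) = 6/5)
d(c) = 6/5
d(-5 + l)*(-350) = (6/5)*(-350) = -420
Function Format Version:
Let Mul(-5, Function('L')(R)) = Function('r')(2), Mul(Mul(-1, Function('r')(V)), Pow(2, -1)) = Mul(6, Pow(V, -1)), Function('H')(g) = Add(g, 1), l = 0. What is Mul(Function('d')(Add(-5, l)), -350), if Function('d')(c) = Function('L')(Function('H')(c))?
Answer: -420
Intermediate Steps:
Function('H')(g) = Add(1, g)
Function('r')(V) = Mul(-12, Pow(V, -1)) (Function('r')(V) = Mul(-2, Mul(6, Pow(V, -1))) = Mul(-12, Pow(V, -1)))
Function('L')(R) = Rational(6, 5) (Function('L')(R) = Mul(Rational(-1, 5), Mul(-12, Pow(2, -1))) = Mul(Rational(-1, 5), Mul(-12, Rational(1, 2))) = Mul(Rational(-1, 5), -6) = Rational(6, 5))
Function('d')(c) = Rational(6, 5)
Mul(Function('d')(Add(-5, l)), -350) = Mul(Rational(6, 5), -350) = -420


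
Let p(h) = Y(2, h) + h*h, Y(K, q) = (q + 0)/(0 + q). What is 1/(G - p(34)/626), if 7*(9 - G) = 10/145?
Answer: 127078/907579 ≈ 0.14002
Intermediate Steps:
Y(K, q) = 1 (Y(K, q) = q/q = 1)
p(h) = 1 + h**2 (p(h) = 1 + h*h = 1 + h**2)
G = 1825/203 (G = 9 - 10/(7*145) = 9 - 10/1015 = 9 - 1/7*2/29 = 9 - 2/203 = 1825/203 ≈ 8.9901)
1/(G - p(34)/626) = 1/(1825/203 - (1 + 34**2)/626) = 1/(1825/203 - (1 + 1156)/626) = 1/(1825/203 - 1157/626) = 1/(907579/127078) = 127078/907579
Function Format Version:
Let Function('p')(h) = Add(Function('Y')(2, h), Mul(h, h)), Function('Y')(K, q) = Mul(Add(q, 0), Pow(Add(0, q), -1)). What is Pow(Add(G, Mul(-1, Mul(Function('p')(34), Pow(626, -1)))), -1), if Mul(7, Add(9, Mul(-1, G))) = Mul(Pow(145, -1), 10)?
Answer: Rational(127078, 907579) ≈ 0.14002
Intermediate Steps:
Function('Y')(K, q) = 1 (Function('Y')(K, q) = Mul(q, Pow(q, -1)) = 1)
Function('p')(h) = Add(1, Pow(h, 2)) (Function('p')(h) = Add(1, Mul(h, h)) = Add(1, Pow(h, 2)))
G = Rational(1825, 203) (G = Add(9, Mul(Rational(-1, 7), Mul(Pow(145, -1), 10))) = Add(9, Mul(Rational(-1, 7), Mul(Rational(1, 145), 10))) = Add(9, Mul(Rational(-1, 7), Rational(2, 29))) = Add(9, Rational(-2, 203)) = Rational(1825, 203) ≈ 8.9901)
Pow(Add(G, Mul(-1, Mul(Function('p')(34), Pow(626, -1)))), -1) = Pow(Add(Rational(1825, 203), Mul(-1, Mul(Add(1, Pow(34, 2)), Pow(626, -1)))), -1) = Pow(Add(Rational(1825, 203), Mul(-1, Mul(Add(1, 1156), Rational(1, 626)))), -1) = Pow(Add(Rational(1825, 203), Mul(-1, Mul(1157, Rational(1, 626)))), -1) = Pow(Add(Rational(1825, 203), Mul(-1, Rational(1157, 626))), -1) = Pow(Add(Rational(1825, 203), Rational(-1157, 626)), -1) = Pow(Rational(907579, 127078), -1) = Rational(127078, 907579)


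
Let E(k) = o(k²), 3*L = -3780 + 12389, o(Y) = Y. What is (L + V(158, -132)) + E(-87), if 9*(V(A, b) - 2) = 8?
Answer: 93974/9 ≈ 10442.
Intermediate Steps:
V(A, b) = 26/9 (V(A, b) = 2 + (⅑)*8 = 2 + 8/9 = 26/9)
L = 8609/3 (L = (-3780 + 12389)/3 = (⅓)*8609 = 8609/3 ≈ 2869.7)
E(k) = k²
(L + V(158, -132)) + E(-87) = (8609/3 + 26/9) + (-87)² = 25853/9 + 7569 = 93974/9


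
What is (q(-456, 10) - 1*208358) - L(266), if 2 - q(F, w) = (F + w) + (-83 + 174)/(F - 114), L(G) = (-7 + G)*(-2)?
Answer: -118213349/570 ≈ -2.0739e+5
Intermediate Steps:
L(G) = 14 - 2*G
q(F, w) = 2 - F - w - 91/(-114 + F) (q(F, w) = 2 - ((F + w) + (-83 + 174)/(F - 114)) = 2 - ((F + w) + 91/(-114 + F)) = 2 - (F + w + 91/(-114 + F)) = 2 + (-F - w - 91/(-114 + F)) = 2 - F - w - 91/(-114 + F))
(q(-456, 10) - 1*208358) - L(266) = ((-319 - 1*(-456)² + 114*10 + 116*(-456) - 1*(-456)*10)/(-114 - 456) - 1*208358) - (14 - 2*266) = ((-319 - 1*207936 + 1140 - 52896 + 4560)/(-570) - 208358) - (14 - 532) = (-(-319 - 207936 + 1140 - 52896 + 4560)/570 - 208358) - 1*(-518) = (-1/570*(-255451) - 208358) + 518 = (255451/570 - 208358) + 518 = -118508609/570 + 518 = -118213349/570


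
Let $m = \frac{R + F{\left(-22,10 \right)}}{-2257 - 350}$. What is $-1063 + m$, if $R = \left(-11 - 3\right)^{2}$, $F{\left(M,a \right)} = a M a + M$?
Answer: $- \frac{2769215}{2607} \approx -1062.2$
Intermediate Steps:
$F{\left(M,a \right)} = M + M a^{2}$ ($F{\left(M,a \right)} = M a a + M = M a^{2} + M = M + M a^{2}$)
$R = 196$ ($R = \left(-14\right)^{2} = 196$)
$m = \frac{2026}{2607}$ ($m = \frac{196 - 22 \left(1 + 10^{2}\right)}{-2257 - 350} = \frac{196 - 22 \left(1 + 100\right)}{-2607} = \left(196 - 2222\right) \left(- \frac{1}{2607}\right) = \left(-2026\right) \left(- \frac{1}{2607}\right) = \frac{2026}{2607} \approx 0.77714$)
$-1063 + m = -1063 + \frac{2026}{2607} = - \frac{2769215}{2607}$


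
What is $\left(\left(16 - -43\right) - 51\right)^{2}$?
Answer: $64$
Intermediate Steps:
$\left(\left(16 - -43\right) - 51\right)^{2} = \left(\left(16 + 43\right) - 51\right)^{2} = \left(59 - 51\right)^{2} = 8^{2} = 64$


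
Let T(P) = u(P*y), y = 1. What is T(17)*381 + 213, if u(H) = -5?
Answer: -1692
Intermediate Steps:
T(P) = -5
T(17)*381 + 213 = -5*381 + 213 = -1905 + 213 = -1692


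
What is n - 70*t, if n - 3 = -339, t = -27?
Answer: 1554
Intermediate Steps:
n = -336 (n = 3 - 339 = -336)
n - 70*t = -336 - 70*(-27) = -336 + 1890 = 1554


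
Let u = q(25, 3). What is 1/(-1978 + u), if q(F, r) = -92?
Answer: -1/2070 ≈ -0.00048309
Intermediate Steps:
u = -92
1/(-1978 + u) = 1/(-1978 - 92) = 1/(-2070) = -1/2070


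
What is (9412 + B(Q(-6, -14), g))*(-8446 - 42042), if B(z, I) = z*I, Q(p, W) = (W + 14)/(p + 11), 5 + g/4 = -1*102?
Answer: -475193056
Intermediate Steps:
g = -428 (g = -20 + 4*(-1*102) = -20 + 4*(-102) = -20 - 408 = -428)
Q(p, W) = (14 + W)/(11 + p)
B(z, I) = I*z
(9412 + B(Q(-6, -14), g))*(-8446 - 42042) = (9412 - 428*(14 - 14)/(11 - 6))*(-8446 - 42042) = (9412 - 428*0/5)*(-50488) = (9412 - 428*0)*(-50488) = (9412 + 0)*(-50488) = 9412*(-50488) = -475193056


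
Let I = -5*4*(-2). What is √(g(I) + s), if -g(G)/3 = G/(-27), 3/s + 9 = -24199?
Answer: √1465027309/18156 ≈ 2.1082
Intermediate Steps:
s = -3/24208 (s = 3/(-9 - 24199) = 3/(-24208) = 3*(-1/24208) = -3/24208 ≈ -0.00012393)
I = 40 (I = -20*(-2) = 40)
g(G) = G/9 (g(G) = -3*G/(-27) = -3*G*(-1)/27 = -(-1)*G/9 = G/9)
√(g(I) + s) = √((⅑)*40 - 3/24208) = √(40/9 - 3/24208) = √(968293/217872) = √1465027309/18156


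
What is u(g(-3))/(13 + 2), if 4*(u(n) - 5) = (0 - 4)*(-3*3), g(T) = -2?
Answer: 14/15 ≈ 0.93333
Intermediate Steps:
u(n) = 14 (u(n) = 5 + ((0 - 4)*(-3*3))/4 = 5 + (-4*(-9))/4 = 5 + (¼)*36 = 5 + 9 = 14)
u(g(-3))/(13 + 2) = 14/(13 + 2) = 14/15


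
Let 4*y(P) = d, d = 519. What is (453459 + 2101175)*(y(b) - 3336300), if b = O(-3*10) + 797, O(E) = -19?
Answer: -17045387900877/2 ≈ -8.5227e+12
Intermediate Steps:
b = 778 (b = -19 + 797 = 778)
y(P) = 519/4 (y(P) = (1/4)*519 = 519/4)
(453459 + 2101175)*(y(b) - 3336300) = (453459 + 2101175)*(519/4 - 3336300) = 2554634*(-13344681/4) = -17045387900877/2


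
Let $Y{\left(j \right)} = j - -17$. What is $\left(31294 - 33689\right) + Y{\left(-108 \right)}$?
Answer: $-2486$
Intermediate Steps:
$Y{\left(j \right)} = 17 + j$ ($Y{\left(j \right)} = j + 17 = 17 + j$)
$\left(31294 - 33689\right) + Y{\left(-108 \right)} = \left(31294 - 33689\right) + \left(17 - 108\right) = -2395 - 91 = -2486$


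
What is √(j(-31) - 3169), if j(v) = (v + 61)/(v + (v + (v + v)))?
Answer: I*√12182566/62 ≈ 56.296*I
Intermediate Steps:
j(v) = (61 + v)/(4*v) (j(v) = (61 + v)/(v + (v + 2*v)) = (61 + v)/(v + 3*v) = (61 + v)/((4*v)) = (61 + v)*(1/(4*v)) = (61 + v)/(4*v))
√(j(-31) - 3169) = √((¼)*(61 - 31)/(-31) - 3169) = √((¼)*(-1/31)*30 - 3169) = √(-15/62 - 3169) = √(-196493/62) = I*√12182566/62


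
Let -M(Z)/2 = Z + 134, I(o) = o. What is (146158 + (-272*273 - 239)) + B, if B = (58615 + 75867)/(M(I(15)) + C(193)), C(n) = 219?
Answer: 5526895/79 ≈ 69961.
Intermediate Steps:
M(Z) = -268 - 2*Z (M(Z) = -2*(Z + 134) = -2*(134 + Z) = -268 - 2*Z)
B = -134482/79 (B = (58615 + 75867)/((-268 - 2*15) + 219) = 134482/((-268 - 30) + 219) = 134482/(-298 + 219) = 134482/(-79) = 134482*(-1/79) = -134482/79 ≈ -1702.3)
(146158 + (-272*273 - 239)) + B = (146158 + (-272*273 - 239)) - 134482/79 = (146158 + (-74256 - 239)) - 134482/79 = (146158 - 74495) - 134482/79 = 71663 - 134482/79 = 5526895/79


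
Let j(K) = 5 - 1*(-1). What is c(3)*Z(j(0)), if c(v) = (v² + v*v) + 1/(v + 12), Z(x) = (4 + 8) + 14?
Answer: 7046/15 ≈ 469.73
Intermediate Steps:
j(K) = 6 (j(K) = 5 + 1 = 6)
Z(x) = 26 (Z(x) = 12 + 14 = 26)
c(v) = 1/(12 + v) + 2*v² (c(v) = (v² + v²) + 1/(12 + v) = 2*v² + 1/(12 + v) = 1/(12 + v) + 2*v²)
c(3)*Z(j(0)) = ((1 + 2*3³ + 24*3²)/(12 + 3))*26 = ((1 + 2*27 + 24*9)/15)*26 = ((1 + 54 + 216)/15)*26 = ((1/15)*271)*26 = (271/15)*26 = 7046/15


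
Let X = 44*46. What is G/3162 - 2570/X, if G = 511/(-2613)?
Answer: -5308790171/4180726836 ≈ -1.2698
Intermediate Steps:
G = -511/2613 (G = 511*(-1/2613) = -511/2613 ≈ -0.19556)
X = 2024
G/3162 - 2570/X = -511/2613/3162 - 2570/2024 = -511/2613*1/3162 - 2570*1/2024 = -511/8262306 - 1285/1012 = -5308790171/4180726836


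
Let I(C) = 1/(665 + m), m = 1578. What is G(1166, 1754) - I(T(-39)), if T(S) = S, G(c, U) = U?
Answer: 3934221/2243 ≈ 1754.0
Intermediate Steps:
I(C) = 1/2243 (I(C) = 1/(665 + 1578) = 1/2243)
G(1166, 1754) - I(T(-39)) = 1754 - 1*1/2243 = 1754 - 1/2243 = 3934221/2243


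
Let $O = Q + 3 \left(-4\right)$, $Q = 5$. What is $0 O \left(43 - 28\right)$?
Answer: $0$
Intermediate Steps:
$O = -7$ ($O = 5 + 3 \left(-4\right) = 5 - 12 = -7$)
$0 O \left(43 - 28\right) = 0 \left(-7\right) \left(43 - 28\right) = 0 \cdot 15 = 0$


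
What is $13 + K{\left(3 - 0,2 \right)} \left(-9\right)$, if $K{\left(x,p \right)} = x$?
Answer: $-14$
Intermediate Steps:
$13 + K{\left(3 - 0,2 \right)} \left(-9\right) = 13 + \left(3 - 0\right) \left(-9\right) = 13 + \left(3 + 0\right) \left(-9\right) = 13 + 3 \left(-9\right) = 13 - 27 = -14$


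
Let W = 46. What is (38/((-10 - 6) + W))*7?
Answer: 133/15 ≈ 8.8667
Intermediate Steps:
(38/((-10 - 6) + W))*7 = (38/((-10 - 6) + 46))*7 = (38/(-16 + 46))*7 = (38/30)*7 = (38*(1/30))*7 = (19/15)*7 = 133/15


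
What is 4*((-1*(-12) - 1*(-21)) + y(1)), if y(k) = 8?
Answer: 164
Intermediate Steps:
4*((-1*(-12) - 1*(-21)) + y(1)) = 4*((-1*(-12) - 1*(-21)) + 8) = 4*((12 + 21) + 8) = 4*(33 + 8) = 4*41 = 164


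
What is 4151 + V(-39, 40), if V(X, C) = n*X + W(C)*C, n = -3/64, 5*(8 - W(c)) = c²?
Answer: -532939/64 ≈ -8327.2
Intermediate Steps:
W(c) = 8 - c²/5
n = -3/64 (n = -3*1/64 = -3/64 ≈ -0.046875)
V(X, C) = -3*X/64 + C*(8 - C²/5) (V(X, C) = -3*X/64 + (8 - C²/5)*C = -3*X/64 + C*(8 - C²/5))
4151 + V(-39, 40) = 4151 + (8*40 - 3/64*(-39) - ⅕*40³) = 4151 + (320 + 117/64 - ⅕*64000) = 4151 + (320 + 117/64 - 12800) = 4151 - 798603/64 = -532939/64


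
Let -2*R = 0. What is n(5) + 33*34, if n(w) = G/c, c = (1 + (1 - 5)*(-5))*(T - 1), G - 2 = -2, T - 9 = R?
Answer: 1122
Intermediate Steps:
R = 0 (R = -½*0 = 0)
T = 9 (T = 9 + 0 = 9)
G = 0 (G = 2 - 2 = 0)
c = 168 (c = (1 + (1 - 5)*(-5))*(9 - 1) = (1 - 4*(-5))*8 = (1 + 20)*8 = 21*8 = 168)
n(w) = 0 (n(w) = 0/168 = 0*(1/168) = 0)
n(5) + 33*34 = 0 + 33*34 = 0 + 1122 = 1122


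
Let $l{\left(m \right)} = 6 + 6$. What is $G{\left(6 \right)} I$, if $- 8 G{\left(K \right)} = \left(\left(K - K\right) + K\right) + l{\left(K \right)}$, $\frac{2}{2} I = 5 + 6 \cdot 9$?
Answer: $- \frac{531}{4} \approx -132.75$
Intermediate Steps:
$l{\left(m \right)} = 12$
$I = 59$ ($I = 5 + 6 \cdot 9 = 5 + 54 = 59$)
$G{\left(K \right)} = - \frac{3}{2} - \frac{K}{8}$ ($G{\left(K \right)} = - \frac{\left(\left(K - K\right) + K\right) + 12}{8} = - \frac{\left(0 + K\right) + 12}{8} = - \frac{K + 12}{8} = - \frac{12 + K}{8} = - \frac{3}{2} - \frac{K}{8}$)
$G{\left(6 \right)} I = \left(- \frac{3}{2} - \frac{3}{4}\right) 59 = \left(- \frac{9}{4}\right) 59 = - \frac{531}{4}$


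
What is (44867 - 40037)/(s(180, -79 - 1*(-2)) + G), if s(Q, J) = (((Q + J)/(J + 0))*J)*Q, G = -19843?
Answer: -4830/1303 ≈ -3.7068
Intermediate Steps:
s(Q, J) = Q*(J + Q) (s(Q, J) = (((J + Q)/J)*J)*Q = (J + Q)*Q = Q*(J + Q))
(44867 - 40037)/(s(180, -79 - 1*(-2)) + G) = (44867 - 40037)/(180*((-79 - 1*(-2)) + 180) - 19843) = 4830/(180*((-79 + 2) + 180) - 19843) = 4830/(180*(-77 + 180) - 19843) = 4830/(180*103 - 19843) = 4830/(18540 - 19843) = 4830/(-1303) = 4830*(-1/1303) = -4830/1303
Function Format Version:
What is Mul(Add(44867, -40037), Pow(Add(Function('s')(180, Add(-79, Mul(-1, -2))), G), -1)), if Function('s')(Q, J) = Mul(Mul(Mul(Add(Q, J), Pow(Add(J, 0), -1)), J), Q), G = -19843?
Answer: Rational(-4830, 1303) ≈ -3.7068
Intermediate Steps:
Function('s')(Q, J) = Mul(Q, Add(J, Q)) (Function('s')(Q, J) = Mul(Mul(Mul(Add(J, Q), Pow(J, -1)), J), Q) = Mul(Mul(Mul(Pow(J, -1), Add(J, Q)), J), Q) = Mul(Add(J, Q), Q) = Mul(Q, Add(J, Q)))
Mul(Add(44867, -40037), Pow(Add(Function('s')(180, Add(-79, Mul(-1, -2))), G), -1)) = Mul(Add(44867, -40037), Pow(Add(Mul(180, Add(Add(-79, Mul(-1, -2)), 180)), -19843), -1)) = Mul(4830, Pow(Add(Mul(180, Add(Add(-79, 2), 180)), -19843), -1)) = Mul(4830, Pow(Add(Mul(180, Add(-77, 180)), -19843), -1)) = Mul(4830, Pow(Add(Mul(180, 103), -19843), -1)) = Mul(4830, Pow(Add(18540, -19843), -1)) = Mul(4830, Pow(-1303, -1)) = Mul(4830, Rational(-1, 1303)) = Rational(-4830, 1303)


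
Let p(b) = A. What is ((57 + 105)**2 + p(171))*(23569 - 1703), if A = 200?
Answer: 578224504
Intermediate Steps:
p(b) = 200
((57 + 105)**2 + p(171))*(23569 - 1703) = ((57 + 105)**2 + 200)*(23569 - 1703) = (162**2 + 200)*21866 = (26244 + 200)*21866 = 26444*21866 = 578224504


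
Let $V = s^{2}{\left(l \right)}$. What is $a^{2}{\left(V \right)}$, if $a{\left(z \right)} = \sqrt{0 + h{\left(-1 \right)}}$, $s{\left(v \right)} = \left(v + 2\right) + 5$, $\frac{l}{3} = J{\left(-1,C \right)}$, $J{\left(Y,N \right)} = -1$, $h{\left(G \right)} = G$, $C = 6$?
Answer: $-1$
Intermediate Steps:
$l = -3$ ($l = 3 \left(-1\right) = -3$)
$s{\left(v \right)} = 7 + v$ ($s{\left(v \right)} = \left(2 + v\right) + 5 = 7 + v$)
$V = 16$ ($V = \left(7 - 3\right)^{2} = 4^{2} = 16$)
$a{\left(z \right)} = i$ ($a{\left(z \right)} = \sqrt{0 - 1} = \sqrt{-1} = i$)
$a^{2}{\left(V \right)} = i^{2} = -1$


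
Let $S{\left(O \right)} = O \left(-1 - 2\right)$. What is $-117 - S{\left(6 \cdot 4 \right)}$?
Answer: $-45$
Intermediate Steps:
$S{\left(O \right)} = - 3 O$ ($S{\left(O \right)} = O \left(-3\right) = - 3 O$)
$-117 - S{\left(6 \cdot 4 \right)} = -117 - - 3 \cdot 6 \cdot 4 = -117 - \left(-3\right) 24 = -117 - -72 = -117 + 72 = -45$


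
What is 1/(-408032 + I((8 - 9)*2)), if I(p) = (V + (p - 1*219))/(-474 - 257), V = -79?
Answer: -731/298271092 ≈ -2.4508e-6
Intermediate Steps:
I(p) = 298/731 - p/731 (I(p) = (-79 + (p - 1*219))/(-474 - 257) = (-79 + (p - 219))/(-731) = (-79 + (-219 + p))*(-1/731) = (-298 + p)*(-1/731) = 298/731 - p/731)
1/(-408032 + I((8 - 9)*2)) = 1/(-408032 + (298/731 - (8 - 9)*2/731)) = 1/(-408032 + (298/731 - (-1)*2/731)) = 1/(-408032 + (298/731 - 1/731*(-2))) = 1/(-408032 + (298/731 + 2/731)) = 1/(-408032 + 300/731) = 1/(-298271092/731) = -731/298271092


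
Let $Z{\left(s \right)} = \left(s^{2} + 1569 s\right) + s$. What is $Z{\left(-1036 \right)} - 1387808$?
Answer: $-1941032$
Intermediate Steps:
$Z{\left(s \right)} = s^{2} + 1570 s$
$Z{\left(-1036 \right)} - 1387808 = - 1036 \left(1570 - 1036\right) - 1387808 = \left(-1036\right) 534 - 1387808 = -553224 - 1387808 = -1941032$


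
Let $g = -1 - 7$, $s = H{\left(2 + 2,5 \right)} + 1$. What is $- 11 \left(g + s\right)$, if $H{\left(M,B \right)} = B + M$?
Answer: $-22$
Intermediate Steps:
$s = 10$ ($s = \left(5 + \left(2 + 2\right)\right) + 1 = \left(5 + 4\right) + 1 = 9 + 1 = 10$)
$g = -8$
$- 11 \left(g + s\right) = - 11 \left(-8 + 10\right) = \left(-11\right) 2 = -22$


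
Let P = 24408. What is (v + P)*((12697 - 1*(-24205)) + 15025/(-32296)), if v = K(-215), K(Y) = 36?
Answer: 7282918490337/8074 ≈ 9.0202e+8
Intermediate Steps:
v = 36
(v + P)*((12697 - 1*(-24205)) + 15025/(-32296)) = (36 + 24408)*((12697 - 1*(-24205)) + 15025/(-32296)) = 24444*((12697 + 24205) + 15025*(-1/32296)) = 24444*(36902 - 15025/32296) = 24444*(1191771967/32296) = 7282918490337/8074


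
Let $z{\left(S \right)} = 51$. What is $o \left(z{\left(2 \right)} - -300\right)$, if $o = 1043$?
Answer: $366093$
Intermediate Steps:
$o \left(z{\left(2 \right)} - -300\right) = 1043 \left(51 - -300\right) = 1043 \left(51 + 300\right) = 1043 \cdot 351 = 366093$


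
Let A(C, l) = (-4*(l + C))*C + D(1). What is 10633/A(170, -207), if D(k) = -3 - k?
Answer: 10633/25156 ≈ 0.42268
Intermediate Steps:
A(C, l) = -4 + C*(-4*C - 4*l) (A(C, l) = (-4*(l + C))*C + (-3 - 1*1) = (-4*(C + l))*C + (-3 - 1) = (-4*C - 4*l)*C - 4 = C*(-4*C - 4*l) - 4 = -4 + C*(-4*C - 4*l))
10633/A(170, -207) = 10633/(-4 - 4*170² - 4*170*(-207)) = 10633/(-4 - 4*28900 + 140760) = 10633/(-4 - 115600 + 140760) = 10633/25156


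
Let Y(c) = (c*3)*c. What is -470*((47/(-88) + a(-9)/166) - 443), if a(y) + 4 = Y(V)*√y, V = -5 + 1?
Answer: 761341015/3652 - 33840*I/83 ≈ 2.0847e+5 - 407.71*I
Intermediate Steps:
V = -4
Y(c) = 3*c² (Y(c) = (3*c)*c = 3*c²)
a(y) = -4 + 48*√y (a(y) = -4 + (3*(-4)²)*√y = -4 + (3*16)*√y = -4 + 48*√y)
-470*((47/(-88) + a(-9)/166) - 443) = -470*((47/(-88) + (-4 + 48*√(-9))/166) - 443) = -470*((47*(-1/88) + (-4 + 48*(3*I))*(1/166)) - 443) = -470*((-47/88 + (-4 + 144*I)*(1/166)) - 443) = -470*((-47/88 + (-2/83 + 72*I/83)) - 443) = -470*((-4077/7304 + 72*I/83) - 443) = -470*(-3239749/7304 + 72*I/83) = 761341015/3652 - 33840*I/83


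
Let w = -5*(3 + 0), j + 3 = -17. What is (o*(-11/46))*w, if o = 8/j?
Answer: -33/23 ≈ -1.4348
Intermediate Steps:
j = -20 (j = -3 - 17 = -20)
w = -15 (w = -5*3 = -15)
o = -2/5 (o = 8/(-20) = 8*(-1/20) = -2/5 ≈ -0.40000)
(o*(-11/46))*w = -(-22)/(5*46)*(-15) = -2/5*(-11/46)*(-15) = (11/115)*(-15) = -33/23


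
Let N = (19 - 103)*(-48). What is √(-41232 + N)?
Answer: 20*I*√93 ≈ 192.87*I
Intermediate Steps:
N = 4032 (N = -84*(-48) = 4032)
√(-41232 + N) = √(-41232 + 4032) = √(-37200) = 20*I*√93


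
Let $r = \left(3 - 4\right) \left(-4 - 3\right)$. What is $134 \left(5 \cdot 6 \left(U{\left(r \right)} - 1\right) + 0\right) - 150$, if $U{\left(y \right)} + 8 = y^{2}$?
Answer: $160650$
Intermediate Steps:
$r = 7$ ($r = \left(-1\right) \left(-7\right) = 7$)
$U{\left(y \right)} = -8 + y^{2}$
$134 \left(5 \cdot 6 \left(U{\left(r \right)} - 1\right) + 0\right) - 150 = 134 \left(5 \cdot 6 \left(\left(-8 + 7^{2}\right) - 1\right) + 0\right) - 150 = 134 \left(30 \left(\left(-8 + 49\right) - 1\right) + 0\right) - 150 = 134 \left(30 \left(41 - 1\right) + 0\right) - 150 = 134 \left(30 \cdot 40 + 0\right) - 150 = 134 \left(1200 + 0\right) - 150 = 134 \cdot 1200 - 150 = 160800 - 150 = 160650$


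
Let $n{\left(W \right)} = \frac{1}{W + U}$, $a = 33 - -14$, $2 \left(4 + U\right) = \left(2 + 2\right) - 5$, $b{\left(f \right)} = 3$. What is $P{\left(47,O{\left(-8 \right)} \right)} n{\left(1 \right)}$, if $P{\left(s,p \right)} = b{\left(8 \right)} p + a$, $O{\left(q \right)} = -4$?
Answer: $-10$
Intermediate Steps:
$U = - \frac{9}{2}$ ($U = -4 + \frac{\left(2 + 2\right) - 5}{2} = -4 + \frac{4 - 5}{2} = -4 + \frac{1}{2} \left(-1\right) = -4 - \frac{1}{2} = - \frac{9}{2} \approx -4.5$)
$a = 47$ ($a = 33 + 14 = 47$)
$P{\left(s,p \right)} = 47 + 3 p$ ($P{\left(s,p \right)} = 3 p + 47 = 47 + 3 p$)
$n{\left(W \right)} = \frac{1}{- \frac{9}{2} + W}$ ($n{\left(W \right)} = \frac{1}{W - \frac{9}{2}} = \frac{1}{- \frac{9}{2} + W}$)
$P{\left(47,O{\left(-8 \right)} \right)} n{\left(1 \right)} = \left(47 + 3 \left(-4\right)\right) \frac{2}{-9 + 2 \cdot 1} = \left(47 - 12\right) \frac{2}{-9 + 2} = 35 \frac{2}{-7} = 35 \cdot 2 \left(- \frac{1}{7}\right) = 35 \left(- \frac{2}{7}\right) = -10$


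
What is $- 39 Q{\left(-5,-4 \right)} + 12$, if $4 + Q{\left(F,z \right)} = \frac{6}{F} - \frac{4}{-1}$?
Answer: $\frac{294}{5} \approx 58.8$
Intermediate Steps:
$Q{\left(F,z \right)} = \frac{6}{F}$ ($Q{\left(F,z \right)} = -4 + \left(\frac{6}{F} - \frac{4}{-1}\right) = -4 + \left(\frac{6}{F} - -4\right) = -4 + \left(\frac{6}{F} + 4\right) = -4 + \left(4 + \frac{6}{F}\right) = \frac{6}{F}$)
$- 39 Q{\left(-5,-4 \right)} + 12 = - 39 \frac{6}{-5} + 12 = - 39 \cdot 6 \left(- \frac{1}{5}\right) + 12 = \left(-39\right) \left(- \frac{6}{5}\right) + 12 = \frac{234}{5} + 12 = \frac{294}{5}$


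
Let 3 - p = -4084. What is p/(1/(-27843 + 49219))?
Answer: 87363712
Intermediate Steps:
p = 4087 (p = 3 - 1*(-4084) = 3 + 4084 = 4087)
p/(1/(-27843 + 49219)) = 4087/(1/(-27843 + 49219)) = 4087/(1/21376) = 4087*21376 = 87363712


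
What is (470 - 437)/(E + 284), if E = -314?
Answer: -11/10 ≈ -1.1000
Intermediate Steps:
(470 - 437)/(E + 284) = (470 - 437)/(-314 + 284) = 33/(-30) = 33*(-1/30) = -11/10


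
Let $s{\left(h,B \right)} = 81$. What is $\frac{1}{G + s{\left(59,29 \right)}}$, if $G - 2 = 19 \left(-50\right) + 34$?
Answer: $- \frac{1}{833} \approx -0.0012005$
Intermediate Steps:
$G = -914$ ($G = 2 + \left(19 \left(-50\right) + 34\right) = 2 + \left(-950 + 34\right) = 2 - 916 = -914$)
$\frac{1}{G + s{\left(59,29 \right)}} = \frac{1}{-914 + 81} = \frac{1}{-833} = - \frac{1}{833}$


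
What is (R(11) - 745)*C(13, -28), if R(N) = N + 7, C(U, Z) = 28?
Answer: -20356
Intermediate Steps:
R(N) = 7 + N
(R(11) - 745)*C(13, -28) = ((7 + 11) - 745)*28 = (18 - 745)*28 = -727*28 = -20356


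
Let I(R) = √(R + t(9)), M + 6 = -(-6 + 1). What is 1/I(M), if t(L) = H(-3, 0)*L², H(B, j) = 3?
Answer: √2/22 ≈ 0.064282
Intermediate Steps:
t(L) = 3*L²
M = -1 (M = -6 - (-6 + 1) = -6 - 1*(-5) = -6 + 5 = -1)
I(R) = √(243 + R) (I(R) = √(R + 3*9²) = √(R + 3*81) = √(R + 243) = √(243 + R))
1/I(M) = 1/(√(243 - 1)) = 1/(√242) = 1/(11*√2) = √2/22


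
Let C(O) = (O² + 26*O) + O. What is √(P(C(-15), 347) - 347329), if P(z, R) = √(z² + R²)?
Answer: √(-347329 + √152809) ≈ 589.01*I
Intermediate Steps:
C(O) = O² + 27*O
P(z, R) = √(R² + z²)
√(P(C(-15), 347) - 347329) = √(√(347² + (-15*(27 - 15))²) - 347329) = √(√(120409 + (-15*12)²) - 347329) = √(√(120409 + (-180)²) - 347329) = √(√(120409 + 32400) - 347329) = √(√152809 - 347329) = √(-347329 + √152809)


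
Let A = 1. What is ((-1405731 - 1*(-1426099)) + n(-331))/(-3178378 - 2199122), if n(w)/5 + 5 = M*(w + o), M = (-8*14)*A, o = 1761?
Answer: 780457/5377500 ≈ 0.14513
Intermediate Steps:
M = -112 (M = -8*14*1 = -112*1 = -112)
n(w) = -986185 - 560*w (n(w) = -25 + 5*(-112*(w + 1761)) = -25 + 5*(-112*(1761 + w)) = -25 + 5*(-197232 - 112*w) = -25 + (-986160 - 560*w) = -986185 - 560*w)
((-1405731 - 1*(-1426099)) + n(-331))/(-3178378 - 2199122) = ((-1405731 - 1*(-1426099)) + (-986185 - 560*(-331)))/(-3178378 - 2199122) = ((-1405731 + 1426099) + (-986185 + 185360))/(-5377500) = (20368 - 800825)*(-1/5377500) = -780457*(-1/5377500) = 780457/5377500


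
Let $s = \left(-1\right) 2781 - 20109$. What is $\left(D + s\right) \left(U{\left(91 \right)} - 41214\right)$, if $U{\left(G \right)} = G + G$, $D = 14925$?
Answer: $326819880$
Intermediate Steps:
$U{\left(G \right)} = 2 G$
$s = -22890$ ($s = -2781 - 20109 = -22890$)
$\left(D + s\right) \left(U{\left(91 \right)} - 41214\right) = \left(14925 - 22890\right) \left(2 \cdot 91 - 41214\right) = - 7965 \left(182 - 41214\right) = \left(-7965\right) \left(-41032\right) = 326819880$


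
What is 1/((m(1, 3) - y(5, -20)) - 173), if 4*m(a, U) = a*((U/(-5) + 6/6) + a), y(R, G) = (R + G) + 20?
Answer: -20/3553 ≈ -0.0056290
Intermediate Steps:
y(R, G) = 20 + G + R (y(R, G) = (G + R) + 20 = 20 + G + R)
m(a, U) = a*(1 + a - U/5)/4 (m(a, U) = (a*((U/(-5) + 6/6) + a))/4 = (a*((U*(-⅕) + 6*(⅙)) + a))/4 = (a*((-U/5 + 1) + a))/4 = (a*((1 - U/5) + a))/4 = (a*(1 + a - U/5))/4 = a*(1 + a - U/5)/4)
1/((m(1, 3) - y(5, -20)) - 173) = 1/(((1/20)*1*(5 - 1*3 + 5*1) - (20 - 20 + 5)) - 173) = 1/(((1/20)*1*(5 - 3 + 5) - 1*5) - 173) = 1/(((1/20)*1*7 - 5) - 173) = 1/((7/20 - 5) - 173) = 1/(-93/20 - 173) = 1/(-3553/20) = -20/3553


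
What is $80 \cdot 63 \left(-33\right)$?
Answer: $-166320$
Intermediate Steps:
$80 \cdot 63 \left(-33\right) = 5040 \left(-33\right) = -166320$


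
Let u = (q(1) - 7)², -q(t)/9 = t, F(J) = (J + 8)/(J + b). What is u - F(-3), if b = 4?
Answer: 251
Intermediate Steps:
F(J) = (8 + J)/(4 + J) (F(J) = (J + 8)/(J + 4) = (8 + J)/(4 + J))
q(t) = -9*t
u = 256 (u = (-9*1 - 7)² = (-9 - 7)² = (-16)² = 256)
u - F(-3) = 256 - (8 - 3)/(4 - 3) = 256 - 5/1 = 256 - 5 = 251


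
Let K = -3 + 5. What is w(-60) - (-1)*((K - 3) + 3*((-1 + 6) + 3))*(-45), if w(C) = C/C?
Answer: -1034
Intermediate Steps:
w(C) = 1
K = 2
w(-60) - (-1)*((K - 3) + 3*((-1 + 6) + 3))*(-45) = 1 - (-1)*((2 - 3) + 3*((-1 + 6) + 3))*(-45) = 1 - (-1)*(-1 + 3*(5 + 3))*(-45) = 1 - (-1)*(-1 + 3*8)*(-45) = 1 - (-1)*(-1 + 24)*(-45) = 1 - (-1)*23*(-45) = 1 - (-1)*(-1035) = 1 - 1*1035 = 1 - 1035 = -1034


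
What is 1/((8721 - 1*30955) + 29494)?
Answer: 1/7260 ≈ 0.00013774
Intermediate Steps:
1/((8721 - 1*30955) + 29494) = 1/((8721 - 30955) + 29494) = 1/(-22234 + 29494) = 1/7260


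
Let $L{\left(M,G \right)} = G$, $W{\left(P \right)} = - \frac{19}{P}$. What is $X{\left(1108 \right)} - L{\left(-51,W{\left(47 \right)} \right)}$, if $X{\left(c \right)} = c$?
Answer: $\frac{52095}{47} \approx 1108.4$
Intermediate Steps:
$X{\left(1108 \right)} - L{\left(-51,W{\left(47 \right)} \right)} = 1108 - - \frac{19}{47} = 1108 + \frac{19}{47} = \frac{52095}{47}$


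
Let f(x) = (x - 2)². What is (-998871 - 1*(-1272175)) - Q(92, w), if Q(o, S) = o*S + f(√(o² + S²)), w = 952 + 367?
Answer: -1596273 + 20*√69929 ≈ -1.5910e+6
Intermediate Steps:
w = 1319
f(x) = (-2 + x)²
Q(o, S) = (-2 + √(S² + o²))² + S*o (Q(o, S) = o*S + (-2 + √(o² + S²))² = S*o + (-2 + √(S² + o²))² = (-2 + √(S² + o²))² + S*o)
(-998871 - 1*(-1272175)) - Q(92, w) = (-998871 - 1*(-1272175)) - ((-2 + √(1319² + 92²))² + 1319*92) = (-998871 + 1272175) - ((-2 + √(1739761 + 8464))² + 121348) = 273304 - ((-2 + √1748225)² + 121348) = 273304 - ((-2 + 5*√69929)² + 121348) = 273304 - (121348 + (-2 + 5*√69929)²) = 273304 + (-121348 - (-2 + 5*√69929)²) = 151956 - (-2 + 5*√69929)²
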